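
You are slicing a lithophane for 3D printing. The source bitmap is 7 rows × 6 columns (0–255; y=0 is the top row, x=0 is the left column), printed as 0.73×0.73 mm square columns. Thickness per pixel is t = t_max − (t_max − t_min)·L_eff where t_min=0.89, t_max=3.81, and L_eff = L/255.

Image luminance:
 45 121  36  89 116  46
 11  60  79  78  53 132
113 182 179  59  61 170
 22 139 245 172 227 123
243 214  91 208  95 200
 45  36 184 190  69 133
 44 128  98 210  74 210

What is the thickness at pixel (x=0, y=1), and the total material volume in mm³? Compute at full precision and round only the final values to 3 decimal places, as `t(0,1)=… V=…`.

span = t_max - t_min = 3.81 - 0.89 = 2.920
L(0,1) = 11, L_eff = 11/255 = 0.043137
t(0,1) = 3.81 - 2.920·0.043137 = 3.684
Σt over all 7·6 pixels = 10447/102 ≈ 102.4215686
V = pitch²·Σt = 0.73²·10447/102 = 54.580

t(0,1)=3.684 V=54.580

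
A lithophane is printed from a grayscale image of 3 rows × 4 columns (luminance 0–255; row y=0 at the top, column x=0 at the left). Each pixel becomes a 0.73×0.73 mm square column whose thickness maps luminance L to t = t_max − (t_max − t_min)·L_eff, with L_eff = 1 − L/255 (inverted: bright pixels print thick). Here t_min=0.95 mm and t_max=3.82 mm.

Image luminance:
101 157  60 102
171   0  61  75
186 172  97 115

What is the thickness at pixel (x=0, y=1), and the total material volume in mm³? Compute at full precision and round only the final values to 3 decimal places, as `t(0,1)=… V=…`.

span = t_max - t_min = 3.82 - 0.95 = 2.870
L(0,1) = 171, L_eff = 1 - 171/255 = 0.329412 (inverted)
t(0,1) = 3.82 - 2.870·0.329412 = 2.875
Σt over all 3·4 pixels = 662939/25500 ≈ 25.9976078
V = pitch²·Σt = 0.73²·662939/25500 = 13.854

t(0,1)=2.875 V=13.854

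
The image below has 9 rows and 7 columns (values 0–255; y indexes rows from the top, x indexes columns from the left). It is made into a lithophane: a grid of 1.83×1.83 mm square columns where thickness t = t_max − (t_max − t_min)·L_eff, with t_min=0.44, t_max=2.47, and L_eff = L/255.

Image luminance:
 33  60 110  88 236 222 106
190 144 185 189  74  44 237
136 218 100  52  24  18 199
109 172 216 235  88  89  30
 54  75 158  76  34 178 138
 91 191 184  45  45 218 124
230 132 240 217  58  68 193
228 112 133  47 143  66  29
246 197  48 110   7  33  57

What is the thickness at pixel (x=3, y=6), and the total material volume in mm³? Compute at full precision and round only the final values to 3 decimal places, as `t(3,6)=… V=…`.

span = t_max - t_min = 2.47 - 0.44 = 2.030
L(3,6) = 217, L_eff = 217/255 = 0.850980
t(3,6) = 2.47 - 2.030·0.850980 = 0.743
Σt over all 9·7 pixels = 198569/2125 ≈ 93.4442353
V = pitch²·Σt = 1.83²·198569/2125 = 312.935

t(3,6)=0.743 V=312.935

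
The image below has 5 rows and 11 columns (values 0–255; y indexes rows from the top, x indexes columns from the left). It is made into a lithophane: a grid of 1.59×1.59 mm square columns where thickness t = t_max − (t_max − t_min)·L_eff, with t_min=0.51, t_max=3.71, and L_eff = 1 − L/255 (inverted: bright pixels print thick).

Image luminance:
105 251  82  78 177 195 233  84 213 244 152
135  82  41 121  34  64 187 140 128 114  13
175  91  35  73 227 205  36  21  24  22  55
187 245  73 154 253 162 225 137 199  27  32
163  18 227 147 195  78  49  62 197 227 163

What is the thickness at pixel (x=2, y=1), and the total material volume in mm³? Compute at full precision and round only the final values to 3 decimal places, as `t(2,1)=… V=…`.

span = t_max - t_min = 3.71 - 0.51 = 3.200
L(2,1) = 41, L_eff = 1 - 41/255 = 0.839216 (inverted)
t(2,1) = 3.71 - 3.200·0.839216 = 1.025
Σt over all 5·11 pixels = 594703/5100 ≈ 116.6084314
V = pitch²·Σt = 1.59²·594703/5100 = 294.798

t(2,1)=1.025 V=294.798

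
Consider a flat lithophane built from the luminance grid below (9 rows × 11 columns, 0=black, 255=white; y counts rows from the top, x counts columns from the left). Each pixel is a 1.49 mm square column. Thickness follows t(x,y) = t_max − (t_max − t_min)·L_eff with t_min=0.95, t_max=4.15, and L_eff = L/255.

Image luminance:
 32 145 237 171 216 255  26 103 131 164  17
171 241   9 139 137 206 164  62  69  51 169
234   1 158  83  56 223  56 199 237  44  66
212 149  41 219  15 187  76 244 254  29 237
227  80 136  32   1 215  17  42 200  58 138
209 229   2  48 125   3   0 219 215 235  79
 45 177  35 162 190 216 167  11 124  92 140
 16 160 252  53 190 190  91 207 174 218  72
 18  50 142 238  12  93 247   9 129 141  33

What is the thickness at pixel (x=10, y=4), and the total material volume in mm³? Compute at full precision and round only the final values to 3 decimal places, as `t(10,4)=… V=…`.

span = t_max - t_min = 4.15 - 0.95 = 3.200
L(10,4) = 138, L_eff = 138/255 = 0.541176
t(10,4) = 4.15 - 3.200·0.541176 = 2.418
Σt over all 9·11 pixels = 1292839/5100 ≈ 253.4978431
V = pitch²·Σt = 1.49²·1292839/5100 = 562.791

t(10,4)=2.418 V=562.791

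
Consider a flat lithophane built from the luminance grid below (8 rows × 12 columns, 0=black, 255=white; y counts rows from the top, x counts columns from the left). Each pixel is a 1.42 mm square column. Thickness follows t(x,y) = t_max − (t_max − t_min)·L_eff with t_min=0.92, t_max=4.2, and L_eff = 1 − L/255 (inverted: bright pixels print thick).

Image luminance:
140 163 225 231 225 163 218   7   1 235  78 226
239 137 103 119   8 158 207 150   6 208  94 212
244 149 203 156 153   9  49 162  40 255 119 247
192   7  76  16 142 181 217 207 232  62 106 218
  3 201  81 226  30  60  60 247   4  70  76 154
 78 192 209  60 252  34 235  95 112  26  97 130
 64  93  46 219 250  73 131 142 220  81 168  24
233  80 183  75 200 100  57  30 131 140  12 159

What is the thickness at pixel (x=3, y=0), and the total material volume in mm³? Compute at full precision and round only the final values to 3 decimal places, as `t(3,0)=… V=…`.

span = t_max - t_min = 4.2 - 0.92 = 3.280
L(3,0) = 231, L_eff = 1 - 231/255 = 0.094118 (inverted)
t(3,0) = 4.2 - 3.280·0.094118 = 3.891
Σt over all 8·12 pixels = 1599356/6375 ≈ 250.8793725
V = pitch²·Σt = 1.42²·1599356/6375 = 505.873

t(3,0)=3.891 V=505.873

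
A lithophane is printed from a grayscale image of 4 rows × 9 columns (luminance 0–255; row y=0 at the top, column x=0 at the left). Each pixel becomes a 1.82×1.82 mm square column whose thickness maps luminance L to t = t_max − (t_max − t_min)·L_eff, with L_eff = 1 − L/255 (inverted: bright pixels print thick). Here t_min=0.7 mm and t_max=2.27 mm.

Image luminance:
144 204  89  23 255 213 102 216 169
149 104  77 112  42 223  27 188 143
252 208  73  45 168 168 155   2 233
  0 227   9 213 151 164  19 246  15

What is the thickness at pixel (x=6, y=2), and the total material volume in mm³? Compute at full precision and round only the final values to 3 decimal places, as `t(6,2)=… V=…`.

span = t_max - t_min = 2.27 - 0.7 = 1.570
L(6,2) = 155, L_eff = 1 - 155/255 = 0.392157 (inverted)
t(6,2) = 2.27 - 1.570·0.392157 = 1.654
Σt over all 4·9 pixels = 20597/375 ≈ 54.9253333
V = pitch²·Σt = 1.82²·20597/375 = 181.935

t(6,2)=1.654 V=181.935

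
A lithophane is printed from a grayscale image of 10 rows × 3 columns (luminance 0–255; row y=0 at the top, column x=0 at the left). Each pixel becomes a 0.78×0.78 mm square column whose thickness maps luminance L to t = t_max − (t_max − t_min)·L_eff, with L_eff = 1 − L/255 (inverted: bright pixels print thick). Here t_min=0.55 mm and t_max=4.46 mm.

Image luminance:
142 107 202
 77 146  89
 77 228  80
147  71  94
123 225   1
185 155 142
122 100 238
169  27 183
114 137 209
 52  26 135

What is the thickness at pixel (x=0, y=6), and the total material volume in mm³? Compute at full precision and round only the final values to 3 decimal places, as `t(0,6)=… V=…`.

span = t_max - t_min = 4.46 - 0.55 = 3.910
L(0,6) = 122, L_eff = 1 - 122/255 = 0.521569 (inverted)
t(0,6) = 4.46 - 3.910·0.521569 = 2.421
Σt over all 10·3 pixels = 112219/1500 ≈ 74.8126667
V = pitch²·Σt = 0.78²·112219/1500 = 45.516

t(0,6)=2.421 V=45.516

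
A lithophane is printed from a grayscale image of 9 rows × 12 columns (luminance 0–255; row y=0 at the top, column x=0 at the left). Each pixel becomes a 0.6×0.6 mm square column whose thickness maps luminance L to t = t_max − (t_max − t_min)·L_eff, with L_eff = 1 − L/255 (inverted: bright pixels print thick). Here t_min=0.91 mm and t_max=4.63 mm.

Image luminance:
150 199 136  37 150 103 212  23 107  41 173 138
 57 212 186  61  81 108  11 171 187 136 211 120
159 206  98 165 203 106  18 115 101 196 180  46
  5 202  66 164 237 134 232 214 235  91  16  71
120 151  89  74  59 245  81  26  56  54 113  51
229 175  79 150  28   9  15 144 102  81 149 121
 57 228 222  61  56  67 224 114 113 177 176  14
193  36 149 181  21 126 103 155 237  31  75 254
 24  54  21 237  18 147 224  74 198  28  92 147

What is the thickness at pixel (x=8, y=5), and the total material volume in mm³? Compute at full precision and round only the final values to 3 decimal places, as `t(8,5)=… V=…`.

span = t_max - t_min = 4.63 - 0.91 = 3.720
L(8,5) = 102, L_eff = 1 - 102/255 = 0.600000 (inverted)
t(8,5) = 4.63 - 3.720·0.600000 = 2.398
Σt over all 9·12 pixels = 288
V = pitch²·Σt = 0.6²·288 = 103.680

t(8,5)=2.398 V=103.680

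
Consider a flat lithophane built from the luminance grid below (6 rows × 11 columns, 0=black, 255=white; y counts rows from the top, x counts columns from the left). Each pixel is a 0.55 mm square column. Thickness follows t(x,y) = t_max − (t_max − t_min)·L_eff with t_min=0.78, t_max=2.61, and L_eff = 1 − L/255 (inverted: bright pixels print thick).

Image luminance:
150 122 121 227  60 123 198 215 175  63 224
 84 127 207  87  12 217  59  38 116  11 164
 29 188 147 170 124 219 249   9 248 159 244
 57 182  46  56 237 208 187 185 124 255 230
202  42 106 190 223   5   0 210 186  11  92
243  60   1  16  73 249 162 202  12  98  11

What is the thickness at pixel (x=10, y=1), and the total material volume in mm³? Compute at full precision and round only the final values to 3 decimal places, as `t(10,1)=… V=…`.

span = t_max - t_min = 2.61 - 0.78 = 1.830
L(10,1) = 164, L_eff = 1 - 164/255 = 0.356863 (inverted)
t(10,1) = 2.61 - 1.830·0.356863 = 1.957
Σt over all 6·11 pixels = 971147/8500 ≈ 114.2525882
V = pitch²·Σt = 0.55²·971147/8500 = 34.561

t(10,1)=1.957 V=34.561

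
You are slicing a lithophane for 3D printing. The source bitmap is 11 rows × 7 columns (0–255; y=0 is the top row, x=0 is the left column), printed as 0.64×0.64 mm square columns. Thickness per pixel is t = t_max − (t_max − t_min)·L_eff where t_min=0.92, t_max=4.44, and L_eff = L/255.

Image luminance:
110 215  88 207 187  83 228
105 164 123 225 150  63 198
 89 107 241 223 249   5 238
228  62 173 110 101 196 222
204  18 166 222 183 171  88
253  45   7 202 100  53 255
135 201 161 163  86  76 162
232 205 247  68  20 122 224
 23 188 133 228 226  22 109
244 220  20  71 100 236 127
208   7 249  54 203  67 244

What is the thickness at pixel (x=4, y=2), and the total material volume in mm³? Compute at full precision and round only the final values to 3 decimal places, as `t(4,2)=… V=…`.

span = t_max - t_min = 4.44 - 0.92 = 3.520
L(4,2) = 249, L_eff = 249/255 = 0.976471
t(4,2) = 4.44 - 3.520·0.976471 = 1.003
Σt over all 11·7 pixels = 1172941/6375 ≈ 183.9907451
V = pitch²·Σt = 0.64²·1172941/6375 = 75.363

t(4,2)=1.003 V=75.363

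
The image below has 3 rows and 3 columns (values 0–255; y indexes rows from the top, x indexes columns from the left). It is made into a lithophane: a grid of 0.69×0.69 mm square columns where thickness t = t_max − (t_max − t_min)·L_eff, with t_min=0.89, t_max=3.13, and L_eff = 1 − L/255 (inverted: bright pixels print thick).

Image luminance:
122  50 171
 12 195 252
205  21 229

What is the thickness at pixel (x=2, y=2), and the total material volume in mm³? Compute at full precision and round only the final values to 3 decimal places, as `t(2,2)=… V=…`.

span = t_max - t_min = 3.13 - 0.89 = 2.240
L(2,2) = 229, L_eff = 1 - 229/255 = 0.101961 (inverted)
t(2,2) = 3.13 - 2.240·0.101961 = 2.902
Σt over all 3·3 pixels = 161941/8500 ≈ 19.0518824
V = pitch²·Σt = 0.69²·161941/8500 = 9.071

t(2,2)=2.902 V=9.071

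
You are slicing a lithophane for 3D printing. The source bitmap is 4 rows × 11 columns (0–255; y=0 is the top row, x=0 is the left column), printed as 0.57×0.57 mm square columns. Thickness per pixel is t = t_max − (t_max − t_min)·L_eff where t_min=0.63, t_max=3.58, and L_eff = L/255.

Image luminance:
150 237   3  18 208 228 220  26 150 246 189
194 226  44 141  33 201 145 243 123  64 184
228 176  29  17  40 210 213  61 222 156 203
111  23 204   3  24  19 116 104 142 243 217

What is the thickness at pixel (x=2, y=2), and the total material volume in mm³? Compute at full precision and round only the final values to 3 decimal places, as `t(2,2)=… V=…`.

span = t_max - t_min = 3.58 - 0.63 = 2.950
L(2,2) = 29, L_eff = 29/255 = 0.113725
t(2,2) = 3.58 - 2.950·0.113725 = 3.245
Σt over all 4·11 pixels = 223673/2550 ≈ 87.7149020
V = pitch²·Σt = 0.57²·223673/2550 = 28.499

t(2,2)=3.245 V=28.499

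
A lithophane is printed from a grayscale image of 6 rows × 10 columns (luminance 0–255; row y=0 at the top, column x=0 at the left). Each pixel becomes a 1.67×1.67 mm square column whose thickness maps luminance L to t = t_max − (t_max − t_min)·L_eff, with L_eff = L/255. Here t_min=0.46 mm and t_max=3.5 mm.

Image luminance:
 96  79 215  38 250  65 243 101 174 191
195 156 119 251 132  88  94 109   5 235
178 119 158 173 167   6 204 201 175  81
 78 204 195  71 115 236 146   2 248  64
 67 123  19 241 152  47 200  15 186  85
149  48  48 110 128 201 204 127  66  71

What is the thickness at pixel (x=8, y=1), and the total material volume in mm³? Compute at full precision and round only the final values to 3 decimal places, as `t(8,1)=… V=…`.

t(8,1)=3.440 V=321.546

span = t_max - t_min = 3.5 - 0.46 = 3.040
L(8,1) = 5, L_eff = 5/255 = 0.019608
t(8,1) = 3.5 - 3.040·0.019608 = 3.440
Σt over all 6·10 pixels = 245002/2125 ≈ 115.2950588
V = pitch²·Σt = 1.67²·245002/2125 = 321.546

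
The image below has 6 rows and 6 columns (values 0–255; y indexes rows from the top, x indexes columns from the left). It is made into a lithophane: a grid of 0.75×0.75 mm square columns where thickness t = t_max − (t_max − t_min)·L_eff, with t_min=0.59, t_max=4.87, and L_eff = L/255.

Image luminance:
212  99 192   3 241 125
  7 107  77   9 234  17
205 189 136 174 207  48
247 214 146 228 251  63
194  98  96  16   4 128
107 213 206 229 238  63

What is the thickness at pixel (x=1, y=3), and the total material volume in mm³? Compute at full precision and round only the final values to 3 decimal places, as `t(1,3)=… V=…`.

span = t_max - t_min = 4.87 - 0.59 = 4.280
L(1,3) = 214, L_eff = 214/255 = 0.839216
t(1,3) = 4.87 - 4.280·0.839216 = 1.278
Σt over all 6·6 pixels = 580204/6375 ≈ 91.0123922
V = pitch²·Σt = 0.75²·580204/6375 = 51.194

t(1,3)=1.278 V=51.194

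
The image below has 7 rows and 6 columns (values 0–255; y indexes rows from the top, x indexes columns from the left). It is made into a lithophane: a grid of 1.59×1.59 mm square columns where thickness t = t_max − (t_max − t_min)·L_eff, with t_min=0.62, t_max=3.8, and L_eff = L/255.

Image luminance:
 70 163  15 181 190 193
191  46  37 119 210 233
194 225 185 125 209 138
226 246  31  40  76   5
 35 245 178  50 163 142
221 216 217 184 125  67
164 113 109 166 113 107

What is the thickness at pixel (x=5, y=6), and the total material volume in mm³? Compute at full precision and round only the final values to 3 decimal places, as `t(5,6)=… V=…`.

span = t_max - t_min = 3.8 - 0.62 = 3.180
L(5,6) = 107, L_eff = 107/255 = 0.419608
t(5,6) = 3.8 - 3.180·0.419608 = 2.466
Σt over all 7·6 pixels = 362261/4250 ≈ 85.2378824
V = pitch²·Σt = 1.59²·362261/4250 = 215.490

t(5,6)=2.466 V=215.490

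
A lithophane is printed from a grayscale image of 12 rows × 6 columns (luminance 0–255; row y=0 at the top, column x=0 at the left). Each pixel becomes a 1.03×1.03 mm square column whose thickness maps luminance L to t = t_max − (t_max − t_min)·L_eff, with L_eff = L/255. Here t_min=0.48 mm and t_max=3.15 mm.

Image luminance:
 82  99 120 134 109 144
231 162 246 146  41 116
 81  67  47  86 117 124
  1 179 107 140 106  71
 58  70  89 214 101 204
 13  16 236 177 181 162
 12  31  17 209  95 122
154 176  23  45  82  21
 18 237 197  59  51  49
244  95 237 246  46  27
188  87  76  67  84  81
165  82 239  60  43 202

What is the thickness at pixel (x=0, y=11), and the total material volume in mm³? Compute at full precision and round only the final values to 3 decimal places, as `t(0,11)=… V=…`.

span = t_max - t_min = 3.15 - 0.48 = 2.670
L(0,11) = 165, L_eff = 165/255 = 0.647059
t(0,11) = 3.15 - 2.670·0.647059 = 1.422
Σt over all 12·6 pixels = 300746/2125 ≈ 141.5275294
V = pitch²·Σt = 1.03²·300746/2125 = 150.147

t(0,11)=1.422 V=150.147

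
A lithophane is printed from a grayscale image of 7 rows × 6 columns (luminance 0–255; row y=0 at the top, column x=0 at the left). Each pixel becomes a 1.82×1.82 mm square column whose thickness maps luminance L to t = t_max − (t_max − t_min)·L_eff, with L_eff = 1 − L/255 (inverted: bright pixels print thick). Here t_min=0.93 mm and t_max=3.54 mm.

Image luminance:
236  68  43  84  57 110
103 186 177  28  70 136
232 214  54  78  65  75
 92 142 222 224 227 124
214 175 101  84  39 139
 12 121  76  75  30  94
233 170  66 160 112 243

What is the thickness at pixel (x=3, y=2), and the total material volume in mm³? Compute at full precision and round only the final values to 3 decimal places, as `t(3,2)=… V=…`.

t(3,2)=1.728 V=305.375

span = t_max - t_min = 3.54 - 0.93 = 2.610
L(3,2) = 78, L_eff = 1 - 78/255 = 0.694118 (inverted)
t(3,2) = 3.54 - 2.610·0.694118 = 1.728
Σt over all 7·6 pixels = 783627/8500 ≈ 92.1914118
V = pitch²·Σt = 1.82²·783627/8500 = 305.375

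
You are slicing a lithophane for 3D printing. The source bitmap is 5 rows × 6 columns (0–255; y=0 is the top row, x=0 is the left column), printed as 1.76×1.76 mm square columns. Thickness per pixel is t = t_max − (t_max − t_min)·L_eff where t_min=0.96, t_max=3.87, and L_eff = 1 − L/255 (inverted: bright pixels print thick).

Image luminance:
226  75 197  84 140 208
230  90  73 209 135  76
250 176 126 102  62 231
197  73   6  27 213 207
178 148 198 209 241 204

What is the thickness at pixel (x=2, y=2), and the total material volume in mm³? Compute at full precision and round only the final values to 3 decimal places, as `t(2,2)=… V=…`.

t(2,2)=2.398 V=251.499

span = t_max - t_min = 3.87 - 0.96 = 2.910
L(2,2) = 126, L_eff = 1 - 126/255 = 0.505882 (inverted)
t(2,2) = 3.87 - 2.910·0.505882 = 2.398
Σt over all 5·6 pixels = 690127/8500 ≈ 81.1914118
V = pitch²·Σt = 1.76²·690127/8500 = 251.499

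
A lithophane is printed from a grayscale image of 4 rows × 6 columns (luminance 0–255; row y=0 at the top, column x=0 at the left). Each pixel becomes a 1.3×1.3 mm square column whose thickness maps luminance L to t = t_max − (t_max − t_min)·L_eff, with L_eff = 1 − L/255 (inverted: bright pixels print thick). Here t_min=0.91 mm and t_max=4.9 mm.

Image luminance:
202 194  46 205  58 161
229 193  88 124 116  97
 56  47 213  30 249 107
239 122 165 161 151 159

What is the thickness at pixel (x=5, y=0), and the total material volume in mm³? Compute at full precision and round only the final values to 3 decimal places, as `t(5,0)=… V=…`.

t(5,0)=3.429 V=127.135

span = t_max - t_min = 4.9 - 0.91 = 3.990
L(5,0) = 161, L_eff = 1 - 161/255 = 0.368627 (inverted)
t(5,0) = 4.9 - 3.990·0.368627 = 3.429
Σt over all 4·6 pixels = 159859/2125 ≈ 75.2277647
V = pitch²·Σt = 1.3²·159859/2125 = 127.135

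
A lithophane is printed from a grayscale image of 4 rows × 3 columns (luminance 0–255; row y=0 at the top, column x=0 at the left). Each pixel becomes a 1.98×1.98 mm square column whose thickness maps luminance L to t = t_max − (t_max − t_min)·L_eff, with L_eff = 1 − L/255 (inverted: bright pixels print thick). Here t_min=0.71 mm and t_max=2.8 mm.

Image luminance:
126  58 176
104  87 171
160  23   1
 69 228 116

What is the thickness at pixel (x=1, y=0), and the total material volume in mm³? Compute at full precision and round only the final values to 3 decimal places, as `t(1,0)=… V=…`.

t(1,0)=1.185 V=75.784

span = t_max - t_min = 2.8 - 0.71 = 2.090
L(1,0) = 58, L_eff = 1 - 58/255 = 0.772549 (inverted)
t(1,0) = 2.8 - 2.090·0.772549 = 1.185
Σt over all 4·3 pixels = 492931/25500 ≈ 19.3306275
V = pitch²·Σt = 1.98²·492931/25500 = 75.784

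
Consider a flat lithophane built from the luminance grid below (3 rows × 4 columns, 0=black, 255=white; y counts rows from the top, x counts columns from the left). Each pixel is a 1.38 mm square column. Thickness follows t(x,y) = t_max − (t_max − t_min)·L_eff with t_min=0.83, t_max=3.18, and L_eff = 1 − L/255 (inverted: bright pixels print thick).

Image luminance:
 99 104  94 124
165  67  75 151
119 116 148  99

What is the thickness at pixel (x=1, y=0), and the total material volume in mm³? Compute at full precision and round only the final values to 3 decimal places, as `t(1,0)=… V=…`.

span = t_max - t_min = 3.18 - 0.83 = 2.350
L(1,0) = 104, L_eff = 1 - 104/255 = 0.592157 (inverted)
t(1,0) = 3.18 - 2.350·0.592157 = 1.788
Σt over all 3·4 pixels = 114763/5100 ≈ 22.5025490
V = pitch²·Σt = 1.38²·114763/5100 = 42.854

t(1,0)=1.788 V=42.854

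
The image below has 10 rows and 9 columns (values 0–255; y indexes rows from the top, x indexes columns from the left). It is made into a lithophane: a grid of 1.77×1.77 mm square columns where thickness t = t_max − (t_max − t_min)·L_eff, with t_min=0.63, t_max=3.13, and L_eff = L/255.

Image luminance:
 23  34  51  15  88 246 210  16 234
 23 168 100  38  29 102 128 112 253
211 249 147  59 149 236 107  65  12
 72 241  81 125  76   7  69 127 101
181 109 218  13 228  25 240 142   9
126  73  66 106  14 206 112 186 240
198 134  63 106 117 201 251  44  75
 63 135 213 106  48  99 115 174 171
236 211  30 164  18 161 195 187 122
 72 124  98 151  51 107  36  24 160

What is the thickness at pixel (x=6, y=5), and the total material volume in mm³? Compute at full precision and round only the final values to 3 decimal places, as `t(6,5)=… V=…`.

t(6,5)=2.032 V=552.109

span = t_max - t_min = 3.13 - 0.63 = 2.500
L(6,5) = 112, L_eff = 112/255 = 0.439216
t(6,5) = 3.13 - 2.500·0.439216 = 2.032
Σt over all 10·9 pixels = 29959/170 ≈ 176.2294118
V = pitch²·Σt = 1.77²·29959/170 = 552.109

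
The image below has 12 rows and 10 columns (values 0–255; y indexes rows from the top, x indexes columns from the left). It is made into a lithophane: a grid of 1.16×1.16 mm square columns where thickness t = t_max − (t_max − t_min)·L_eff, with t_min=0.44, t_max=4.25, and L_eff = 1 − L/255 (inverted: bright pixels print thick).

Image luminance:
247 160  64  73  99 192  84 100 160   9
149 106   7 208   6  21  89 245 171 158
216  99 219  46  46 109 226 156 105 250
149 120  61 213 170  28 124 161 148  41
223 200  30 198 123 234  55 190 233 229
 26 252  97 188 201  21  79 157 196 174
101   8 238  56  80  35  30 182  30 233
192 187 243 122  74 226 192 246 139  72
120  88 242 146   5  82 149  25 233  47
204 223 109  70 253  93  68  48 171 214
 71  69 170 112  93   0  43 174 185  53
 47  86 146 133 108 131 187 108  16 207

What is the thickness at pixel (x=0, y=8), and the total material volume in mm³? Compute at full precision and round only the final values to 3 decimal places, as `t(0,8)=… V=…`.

span = t_max - t_min = 4.25 - 0.44 = 3.810
L(0,8) = 120, L_eff = 1 - 120/255 = 0.529412 (inverted)
t(0,8) = 4.25 - 3.810·0.529412 = 2.233
Σt over all 12·10 pixels = 606103/2125 ≈ 285.2249412
V = pitch²·Σt = 1.16²·606103/2125 = 383.799

t(0,8)=2.233 V=383.799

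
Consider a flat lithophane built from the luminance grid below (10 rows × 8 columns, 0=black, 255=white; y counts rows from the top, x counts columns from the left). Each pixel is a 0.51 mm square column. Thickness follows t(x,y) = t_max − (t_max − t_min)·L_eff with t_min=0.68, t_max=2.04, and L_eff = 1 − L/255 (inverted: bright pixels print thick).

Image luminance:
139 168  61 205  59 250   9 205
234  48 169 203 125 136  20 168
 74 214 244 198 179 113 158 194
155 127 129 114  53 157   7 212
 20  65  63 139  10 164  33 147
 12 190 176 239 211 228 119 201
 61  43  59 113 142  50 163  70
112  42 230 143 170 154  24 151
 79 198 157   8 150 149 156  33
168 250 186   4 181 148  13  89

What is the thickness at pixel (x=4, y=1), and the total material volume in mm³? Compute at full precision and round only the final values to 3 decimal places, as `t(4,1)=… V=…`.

t(4,1)=1.347 V=28.354

span = t_max - t_min = 2.04 - 0.68 = 1.360
L(4,1) = 125, L_eff = 1 - 125/255 = 0.509804 (inverted)
t(4,1) = 2.04 - 1.360·0.509804 = 1.347
Σt over all 10·8 pixels = 8176/75 ≈ 109.0133333
V = pitch²·Σt = 0.51²·8176/75 = 28.354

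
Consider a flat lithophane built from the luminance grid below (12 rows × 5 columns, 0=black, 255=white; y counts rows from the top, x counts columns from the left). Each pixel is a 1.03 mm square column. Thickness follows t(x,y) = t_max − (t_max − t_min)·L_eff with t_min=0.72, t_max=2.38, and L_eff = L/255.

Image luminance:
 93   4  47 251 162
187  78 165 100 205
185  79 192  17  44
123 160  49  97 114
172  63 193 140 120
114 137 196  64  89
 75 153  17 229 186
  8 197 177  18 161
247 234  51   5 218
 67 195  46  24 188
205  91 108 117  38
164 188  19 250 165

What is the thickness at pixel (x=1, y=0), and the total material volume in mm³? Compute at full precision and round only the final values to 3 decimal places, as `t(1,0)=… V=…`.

span = t_max - t_min = 2.38 - 0.72 = 1.660
L(1,0) = 4, L_eff = 4/255 = 0.015686
t(1,0) = 2.38 - 1.660·0.015686 = 2.354
Σt over all 12·5 pixels = 1199777/12750 ≈ 94.1001569
V = pitch²·Σt = 1.03²·1199777/12750 = 99.831

t(1,0)=2.354 V=99.831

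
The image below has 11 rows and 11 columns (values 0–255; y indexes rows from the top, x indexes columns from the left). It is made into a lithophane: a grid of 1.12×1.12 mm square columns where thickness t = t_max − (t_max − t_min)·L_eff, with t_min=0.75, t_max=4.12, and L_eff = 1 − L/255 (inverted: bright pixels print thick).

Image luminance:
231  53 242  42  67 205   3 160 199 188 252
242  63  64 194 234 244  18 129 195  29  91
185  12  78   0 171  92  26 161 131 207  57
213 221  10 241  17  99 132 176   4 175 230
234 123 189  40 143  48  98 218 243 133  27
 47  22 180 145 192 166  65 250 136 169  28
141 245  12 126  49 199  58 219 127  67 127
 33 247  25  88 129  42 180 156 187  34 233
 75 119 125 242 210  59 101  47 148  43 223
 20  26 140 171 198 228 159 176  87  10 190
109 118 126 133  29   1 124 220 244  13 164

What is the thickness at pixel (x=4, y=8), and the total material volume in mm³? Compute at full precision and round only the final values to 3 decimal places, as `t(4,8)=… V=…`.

t(4,8)=3.525 V=370.477

span = t_max - t_min = 4.12 - 0.75 = 3.370
L(4,8) = 210, L_eff = 1 - 210/255 = 0.176471 (inverted)
t(4,8) = 4.12 - 3.370·0.176471 = 3.525
Σt over all 11·11 pixels = 3765611/12750 ≈ 295.3420392
V = pitch²·Σt = 1.12²·3765611/12750 = 370.477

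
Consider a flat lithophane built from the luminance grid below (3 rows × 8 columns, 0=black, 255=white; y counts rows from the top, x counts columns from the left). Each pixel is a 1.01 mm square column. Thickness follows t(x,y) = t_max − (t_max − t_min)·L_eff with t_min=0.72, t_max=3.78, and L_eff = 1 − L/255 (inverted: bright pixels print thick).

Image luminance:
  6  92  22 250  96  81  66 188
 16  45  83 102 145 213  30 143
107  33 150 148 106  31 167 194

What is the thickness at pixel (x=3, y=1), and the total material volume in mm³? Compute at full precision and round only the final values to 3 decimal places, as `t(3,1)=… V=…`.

span = t_max - t_min = 3.78 - 0.72 = 3.060
L(3,1) = 102, L_eff = 1 - 102/255 = 0.600000 (inverted)
t(3,1) = 3.78 - 3.060·0.600000 = 1.944
Σt over all 3·8 pixels = 47.448
V = pitch²·Σt = 1.01²·47.448 = 48.402

t(3,1)=1.944 V=48.402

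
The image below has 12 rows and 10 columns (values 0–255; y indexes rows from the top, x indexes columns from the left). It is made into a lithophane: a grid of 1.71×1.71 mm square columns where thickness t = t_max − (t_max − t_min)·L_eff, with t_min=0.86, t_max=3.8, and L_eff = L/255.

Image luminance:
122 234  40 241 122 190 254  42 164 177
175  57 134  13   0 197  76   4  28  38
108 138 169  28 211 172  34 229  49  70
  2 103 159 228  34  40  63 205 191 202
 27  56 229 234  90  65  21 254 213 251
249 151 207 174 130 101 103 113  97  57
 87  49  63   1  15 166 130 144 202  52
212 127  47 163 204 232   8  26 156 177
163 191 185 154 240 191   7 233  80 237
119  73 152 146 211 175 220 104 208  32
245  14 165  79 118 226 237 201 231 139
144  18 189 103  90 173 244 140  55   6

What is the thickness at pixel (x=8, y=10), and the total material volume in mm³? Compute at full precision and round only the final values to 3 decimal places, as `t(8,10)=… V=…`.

span = t_max - t_min = 3.8 - 0.86 = 2.940
L(8,10) = 231, L_eff = 231/255 = 0.905882
t(8,10) = 3.8 - 2.940·0.905882 = 1.137
Σt over all 12·10 pixels = 582782/2125 ≈ 274.2503529
V = pitch²·Σt = 1.71²·582782/2125 = 801.935

t(8,10)=1.137 V=801.935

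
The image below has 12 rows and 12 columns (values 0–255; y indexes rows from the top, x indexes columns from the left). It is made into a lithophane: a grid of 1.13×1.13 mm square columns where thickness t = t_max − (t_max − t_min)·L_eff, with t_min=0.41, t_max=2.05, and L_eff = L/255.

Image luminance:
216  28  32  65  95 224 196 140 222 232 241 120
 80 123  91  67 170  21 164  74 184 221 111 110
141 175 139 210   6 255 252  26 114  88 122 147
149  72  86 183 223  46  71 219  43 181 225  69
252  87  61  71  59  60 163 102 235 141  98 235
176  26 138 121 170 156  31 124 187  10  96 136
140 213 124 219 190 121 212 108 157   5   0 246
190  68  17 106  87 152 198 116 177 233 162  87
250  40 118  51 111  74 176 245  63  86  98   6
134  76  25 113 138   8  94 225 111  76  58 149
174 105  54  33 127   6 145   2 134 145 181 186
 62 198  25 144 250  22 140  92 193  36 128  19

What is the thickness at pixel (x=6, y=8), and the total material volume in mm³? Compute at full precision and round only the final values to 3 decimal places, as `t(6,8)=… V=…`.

t(6,8)=0.918 V=230.287

span = t_max - t_min = 2.05 - 0.41 = 1.640
L(6,8) = 176, L_eff = 176/255 = 0.690196
t(6,8) = 2.05 - 1.640·0.690196 = 0.918
Σt over all 12·12 pixels = 1149722/6375 ≈ 180.3485490
V = pitch²·Σt = 1.13²·1149722/6375 = 230.287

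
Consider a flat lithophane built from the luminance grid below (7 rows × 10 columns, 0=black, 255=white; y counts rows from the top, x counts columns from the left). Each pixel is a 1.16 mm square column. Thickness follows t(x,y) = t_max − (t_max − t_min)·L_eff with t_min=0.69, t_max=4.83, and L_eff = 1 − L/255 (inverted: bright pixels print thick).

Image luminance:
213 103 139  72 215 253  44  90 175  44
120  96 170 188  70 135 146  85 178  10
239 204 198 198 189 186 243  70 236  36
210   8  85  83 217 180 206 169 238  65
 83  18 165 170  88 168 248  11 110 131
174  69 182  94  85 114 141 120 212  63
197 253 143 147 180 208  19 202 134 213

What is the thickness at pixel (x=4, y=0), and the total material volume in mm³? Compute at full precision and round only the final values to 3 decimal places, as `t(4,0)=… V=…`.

t(4,0)=4.181 V=282.319

span = t_max - t_min = 4.83 - 0.69 = 4.140
L(4,0) = 215, L_eff = 1 - 215/255 = 0.156863 (inverted)
t(4,0) = 4.83 - 4.140·0.156863 = 4.181
Σt over all 7·10 pixels = 891687/4250 ≈ 209.8087059
V = pitch²·Σt = 1.16²·891687/4250 = 282.319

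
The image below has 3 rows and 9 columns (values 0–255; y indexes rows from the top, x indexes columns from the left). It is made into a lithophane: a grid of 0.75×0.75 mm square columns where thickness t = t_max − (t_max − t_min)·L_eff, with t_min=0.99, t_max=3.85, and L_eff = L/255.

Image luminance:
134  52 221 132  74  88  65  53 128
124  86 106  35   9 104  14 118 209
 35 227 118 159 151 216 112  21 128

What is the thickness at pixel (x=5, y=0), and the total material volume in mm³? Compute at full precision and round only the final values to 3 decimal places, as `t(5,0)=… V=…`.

t(5,0)=2.863 V=40.056

span = t_max - t_min = 3.85 - 0.99 = 2.860
L(5,0) = 88, L_eff = 88/255 = 0.345098
t(5,0) = 3.85 - 2.860·0.345098 = 2.863
Σt over all 3·9 pixels = 605297/8500 ≈ 71.2114118
V = pitch²·Σt = 0.75²·605297/8500 = 40.056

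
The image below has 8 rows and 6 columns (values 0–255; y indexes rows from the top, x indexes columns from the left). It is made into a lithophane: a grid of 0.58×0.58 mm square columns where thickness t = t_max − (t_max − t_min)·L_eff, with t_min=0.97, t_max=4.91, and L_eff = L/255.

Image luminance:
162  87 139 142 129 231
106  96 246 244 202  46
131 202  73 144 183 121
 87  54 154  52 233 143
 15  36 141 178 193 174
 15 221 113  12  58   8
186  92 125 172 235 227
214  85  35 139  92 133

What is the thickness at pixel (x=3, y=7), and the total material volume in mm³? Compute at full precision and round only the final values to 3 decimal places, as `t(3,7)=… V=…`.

t(3,7)=2.762 V=46.506

span = t_max - t_min = 4.91 - 0.97 = 3.940
L(3,7) = 139, L_eff = 139/255 = 0.545098
t(3,7) = 4.91 - 3.940·0.545098 = 2.762
Σt over all 8·6 pixels = 293773/2125 ≈ 138.2461176
V = pitch²·Σt = 0.58²·293773/2125 = 46.506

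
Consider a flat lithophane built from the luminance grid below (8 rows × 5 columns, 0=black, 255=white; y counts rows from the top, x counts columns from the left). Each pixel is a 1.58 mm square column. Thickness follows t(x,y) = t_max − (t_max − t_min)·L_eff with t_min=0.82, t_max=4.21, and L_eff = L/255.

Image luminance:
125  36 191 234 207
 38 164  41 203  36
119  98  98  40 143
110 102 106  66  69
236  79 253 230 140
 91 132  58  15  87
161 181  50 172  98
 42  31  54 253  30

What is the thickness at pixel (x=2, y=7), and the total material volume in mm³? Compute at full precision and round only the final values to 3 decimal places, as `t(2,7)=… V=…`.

span = t_max - t_min = 4.21 - 0.82 = 3.390
L(2,7) = 54, L_eff = 54/255 = 0.211765
t(2,7) = 4.21 - 3.390·0.211765 = 3.492
Σt over all 8·5 pixels = 909453/8500 ≈ 106.9944706
V = pitch²·Σt = 1.58²·909453/8500 = 267.101

t(2,7)=3.492 V=267.101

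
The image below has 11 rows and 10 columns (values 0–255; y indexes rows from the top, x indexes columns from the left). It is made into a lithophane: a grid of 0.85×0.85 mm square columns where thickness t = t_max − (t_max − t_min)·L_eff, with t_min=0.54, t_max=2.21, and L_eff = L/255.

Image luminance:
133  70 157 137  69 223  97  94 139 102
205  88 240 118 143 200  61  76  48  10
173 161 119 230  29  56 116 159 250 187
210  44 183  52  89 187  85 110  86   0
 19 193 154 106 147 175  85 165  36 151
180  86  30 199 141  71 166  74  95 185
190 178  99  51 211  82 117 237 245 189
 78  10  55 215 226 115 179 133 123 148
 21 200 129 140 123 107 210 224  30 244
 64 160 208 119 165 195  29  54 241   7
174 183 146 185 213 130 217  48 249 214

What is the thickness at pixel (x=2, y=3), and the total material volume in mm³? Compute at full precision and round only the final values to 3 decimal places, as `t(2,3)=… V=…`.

span = t_max - t_min = 2.21 - 0.54 = 1.670
L(2,3) = 183, L_eff = 183/255 = 0.717647
t(2,3) = 2.21 - 1.670·0.717647 = 1.012
Σt over all 11·10 pixels = 1871741/12750 ≈ 146.8032157
V = pitch²·Σt = 0.85²·1871741/12750 = 106.065

t(2,3)=1.012 V=106.065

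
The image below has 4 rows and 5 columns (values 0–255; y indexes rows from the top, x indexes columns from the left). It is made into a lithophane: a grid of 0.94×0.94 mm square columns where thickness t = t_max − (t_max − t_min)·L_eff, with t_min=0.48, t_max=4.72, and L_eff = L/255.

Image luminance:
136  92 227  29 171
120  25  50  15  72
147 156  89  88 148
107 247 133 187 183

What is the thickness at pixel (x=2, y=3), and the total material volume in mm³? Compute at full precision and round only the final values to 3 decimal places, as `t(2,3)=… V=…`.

t(2,3)=2.509 V=47.828

span = t_max - t_min = 4.72 - 0.48 = 4.240
L(2,3) = 133, L_eff = 133/255 = 0.521569
t(2,3) = 4.72 - 4.240·0.521569 = 2.509
Σt over all 4·5 pixels = 345068/6375 ≈ 54.1283137
V = pitch²·Σt = 0.94²·345068/6375 = 47.828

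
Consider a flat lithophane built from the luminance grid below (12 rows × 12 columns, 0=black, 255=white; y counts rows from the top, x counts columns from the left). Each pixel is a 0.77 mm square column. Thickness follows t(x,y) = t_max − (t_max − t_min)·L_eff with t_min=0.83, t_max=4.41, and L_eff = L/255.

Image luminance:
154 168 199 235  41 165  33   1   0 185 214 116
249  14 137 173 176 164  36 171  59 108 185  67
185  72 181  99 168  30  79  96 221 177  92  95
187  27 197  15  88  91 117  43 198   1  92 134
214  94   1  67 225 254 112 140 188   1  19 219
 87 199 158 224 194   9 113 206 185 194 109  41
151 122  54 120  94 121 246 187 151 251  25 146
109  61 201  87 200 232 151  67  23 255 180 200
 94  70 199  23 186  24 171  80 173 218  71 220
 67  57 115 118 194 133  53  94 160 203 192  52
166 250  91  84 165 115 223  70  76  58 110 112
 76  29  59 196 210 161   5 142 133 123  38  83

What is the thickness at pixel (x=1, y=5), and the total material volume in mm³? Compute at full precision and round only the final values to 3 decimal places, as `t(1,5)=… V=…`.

t(1,5)=1.616 V=225.321

span = t_max - t_min = 4.41 - 0.83 = 3.580
L(1,5) = 199, L_eff = 199/255 = 0.780392
t(1,5) = 4.41 - 3.580·0.780392 = 1.616
Σt over all 12·12 pixels = 2422702/6375 ≈ 380.0316863
V = pitch²·Σt = 0.77²·2422702/6375 = 225.321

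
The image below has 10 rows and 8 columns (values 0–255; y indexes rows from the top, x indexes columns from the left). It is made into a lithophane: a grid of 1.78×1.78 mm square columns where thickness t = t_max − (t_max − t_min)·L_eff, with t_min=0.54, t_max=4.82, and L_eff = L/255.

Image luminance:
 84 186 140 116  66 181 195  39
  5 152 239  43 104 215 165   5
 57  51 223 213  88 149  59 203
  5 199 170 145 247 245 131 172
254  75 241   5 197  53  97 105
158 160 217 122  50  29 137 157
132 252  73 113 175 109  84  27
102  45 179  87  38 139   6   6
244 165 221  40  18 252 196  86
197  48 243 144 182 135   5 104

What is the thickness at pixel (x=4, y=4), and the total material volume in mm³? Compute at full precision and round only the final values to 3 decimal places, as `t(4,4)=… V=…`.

t(4,4)=1.513 V=679.518

span = t_max - t_min = 4.82 - 0.54 = 4.280
L(4,4) = 197, L_eff = 197/255 = 0.772549
t(4,4) = 4.82 - 4.280·0.772549 = 1.513
Σt over all 10·8 pixels = 1367228/6375 ≈ 214.4671373
V = pitch²·Σt = 1.78²·1367228/6375 = 679.518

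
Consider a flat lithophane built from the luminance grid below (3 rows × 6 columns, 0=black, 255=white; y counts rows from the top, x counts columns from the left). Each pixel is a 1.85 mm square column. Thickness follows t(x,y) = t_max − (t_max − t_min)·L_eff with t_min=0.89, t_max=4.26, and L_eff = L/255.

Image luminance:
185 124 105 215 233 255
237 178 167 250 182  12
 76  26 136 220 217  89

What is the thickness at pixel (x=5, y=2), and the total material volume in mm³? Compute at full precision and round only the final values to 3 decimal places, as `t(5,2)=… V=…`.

span = t_max - t_min = 4.26 - 0.89 = 3.370
L(5,2) = 89, L_eff = 89/255 = 0.349020
t(5,2) = 4.26 - 3.370·0.349020 = 3.084
Σt over all 3·6 pixels = 38.262
V = pitch²·Σt = 1.85²·38.262 = 130.952

t(5,2)=3.084 V=130.952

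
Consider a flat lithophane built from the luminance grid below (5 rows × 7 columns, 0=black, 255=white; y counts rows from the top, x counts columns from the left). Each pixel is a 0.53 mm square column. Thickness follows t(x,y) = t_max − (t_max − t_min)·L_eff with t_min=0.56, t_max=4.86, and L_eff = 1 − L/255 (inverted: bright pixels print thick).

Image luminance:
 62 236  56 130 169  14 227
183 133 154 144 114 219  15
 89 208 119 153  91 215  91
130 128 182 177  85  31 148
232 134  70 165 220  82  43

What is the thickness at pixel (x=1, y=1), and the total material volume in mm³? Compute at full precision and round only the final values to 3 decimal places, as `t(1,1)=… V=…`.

span = t_max - t_min = 4.86 - 0.56 = 4.300
L(1,1) = 133, L_eff = 1 - 133/255 = 0.478431 (inverted)
t(1,1) = 4.86 - 4.300·0.478431 = 2.803
Σt over all 5·7 pixels = 249887/2550 ≈ 97.9949020
V = pitch²·Σt = 0.53²·249887/2550 = 27.527

t(1,1)=2.803 V=27.527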